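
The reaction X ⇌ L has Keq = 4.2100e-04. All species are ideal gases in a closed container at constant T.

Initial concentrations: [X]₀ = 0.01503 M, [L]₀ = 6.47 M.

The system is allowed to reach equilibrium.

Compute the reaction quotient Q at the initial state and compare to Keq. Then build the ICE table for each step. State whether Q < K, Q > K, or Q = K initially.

Q₀ = 430.5; Q > K (proceeds reverse)

Q₀ = 430.5 vs Keq = 4.2100e-04 ⇒ Q>K, reverse
Step 1:
                    X           L
  Initial     0.01503        6.47
  Change        6.467      -6.467
  Equil         6.482    0.002729
  solve Keq expr → x = -6.467; check Q = 4.2100e-04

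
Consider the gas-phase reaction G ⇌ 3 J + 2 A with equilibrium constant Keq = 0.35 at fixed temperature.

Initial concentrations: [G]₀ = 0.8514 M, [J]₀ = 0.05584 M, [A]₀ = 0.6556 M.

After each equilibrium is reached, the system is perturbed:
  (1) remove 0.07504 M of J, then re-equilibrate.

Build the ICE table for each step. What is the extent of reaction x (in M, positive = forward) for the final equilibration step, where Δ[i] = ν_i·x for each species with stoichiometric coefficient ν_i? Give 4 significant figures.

Q₀ = 8.7898e-05 vs Keq = 0.35 ⇒ Q<K, forward
Step 1:
                    G           J           A
  init         0.8514     0.05584      0.6556
  Δ           -0.1836      0.5509      0.3673
  eq           0.6678      0.6068       1.023
  solve Keq expr → x = 0.1836; check Q = 0.35
Then remove 0.07504 M of J.
Step 2:
                    G           J           A
  init         0.6678      0.5317       1.023
  Δ          -0.01845     0.05536     0.03691
  eq           0.6493      0.5871        1.06
  solve Keq expr → x = 0.01845; check Q = 0.35

x = 0.01845 M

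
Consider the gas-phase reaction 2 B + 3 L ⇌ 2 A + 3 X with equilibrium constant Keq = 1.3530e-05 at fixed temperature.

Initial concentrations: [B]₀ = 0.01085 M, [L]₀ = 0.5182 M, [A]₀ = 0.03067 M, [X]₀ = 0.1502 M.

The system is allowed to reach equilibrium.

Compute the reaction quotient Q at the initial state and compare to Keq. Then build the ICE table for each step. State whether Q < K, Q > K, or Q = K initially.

Q₀ = 0.1946 vs Keq = 1.3530e-05 ⇒ Q>K, reverse
Step 1:
                   B          L          A          X
  I          0.01085     0.5182    0.03067     0.1502
  C          0.02891    0.04336   -0.02891   -0.04336
  E          0.03976     0.5616   0.001762     0.1068
  solve Keq expr → x = -0.01445; check Q = 1.3530e-05

Q₀ = 0.1946; Q > K (proceeds reverse)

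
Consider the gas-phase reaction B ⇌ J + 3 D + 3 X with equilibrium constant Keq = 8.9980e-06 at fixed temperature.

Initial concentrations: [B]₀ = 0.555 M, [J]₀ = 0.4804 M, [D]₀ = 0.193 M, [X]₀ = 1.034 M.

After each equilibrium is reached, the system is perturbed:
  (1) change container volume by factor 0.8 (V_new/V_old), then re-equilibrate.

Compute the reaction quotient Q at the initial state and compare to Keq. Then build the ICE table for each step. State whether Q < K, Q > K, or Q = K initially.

Q₀ = 0.006879; Q > K (proceeds reverse)

Q₀ = 0.006879 vs Keq = 8.9980e-06 ⇒ Q>K, reverse
Step 1:
                    B           J           D           X
  Initial       0.555      0.4804       0.193       1.034
  Change      0.05532    -0.05532      -0.166      -0.166
  Equil        0.6103      0.4251     0.02703       0.868
  solve Keq expr → x = -0.05532; check Q = 8.9980e-06
Then change container volume by factor 0.8 (V_new/V_old).
Step 2:
                    B           J           D           X
  Initial      0.7629      0.5313     0.03379       1.085
  Change     0.003945   -0.003945    -0.01183    -0.01183
  Equil        0.7668      0.5274     0.02196       1.073
  solve Keq expr → x = -0.003945; check Q = 8.9980e-06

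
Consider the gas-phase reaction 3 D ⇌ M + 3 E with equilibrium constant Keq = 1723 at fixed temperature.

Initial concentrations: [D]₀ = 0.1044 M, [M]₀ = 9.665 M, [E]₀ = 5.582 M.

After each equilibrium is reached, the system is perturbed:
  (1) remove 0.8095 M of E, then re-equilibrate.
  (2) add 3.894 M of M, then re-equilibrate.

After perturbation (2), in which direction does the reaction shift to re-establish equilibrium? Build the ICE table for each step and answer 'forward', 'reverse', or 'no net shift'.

Q₀ = 1.4773e+06 vs Keq = 1723 ⇒ Q>K, reverse
Step 1:
                  D         M         E
  Initial    0.1044     9.665     5.582
  Change     0.7472   -0.2491   -0.7472
  Equil      0.8516     9.416     4.835
  solve Keq expr → x = -0.2491; check Q = 1723
Then remove 0.8095 M of E.
Step 2:
                  D         M         E
  Initial    0.8516     9.416     4.025
  Change    -0.1204   0.04012    0.1204
  Equil      0.7313     9.456     4.146
  solve Keq expr → x = 0.04012; check Q = 1723
Then add 3.894 M of M.
Step 3:
                  D         M         E
  Initial    0.7313     13.35     4.146
  Change    0.07395  -0.02465  -0.07395
  Equil      0.8052     13.33     4.072
  solve Keq expr → x = -0.02465; check Q = 1723

Direction: reverse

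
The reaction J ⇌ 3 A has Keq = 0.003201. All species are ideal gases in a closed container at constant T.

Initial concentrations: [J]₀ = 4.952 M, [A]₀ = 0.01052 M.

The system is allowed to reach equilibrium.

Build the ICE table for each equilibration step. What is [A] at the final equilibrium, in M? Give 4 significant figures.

Q₀ = 2.3511e-07 vs Keq = 0.003201 ⇒ Q<K, forward
Step 1:
                    J           A
  init          4.952     0.01052
  Δ          -0.07978      0.2393
  eq            4.872      0.2498
  solve Keq expr → x = 0.07978; check Q = 0.003201

[A]_eq = 0.2498 M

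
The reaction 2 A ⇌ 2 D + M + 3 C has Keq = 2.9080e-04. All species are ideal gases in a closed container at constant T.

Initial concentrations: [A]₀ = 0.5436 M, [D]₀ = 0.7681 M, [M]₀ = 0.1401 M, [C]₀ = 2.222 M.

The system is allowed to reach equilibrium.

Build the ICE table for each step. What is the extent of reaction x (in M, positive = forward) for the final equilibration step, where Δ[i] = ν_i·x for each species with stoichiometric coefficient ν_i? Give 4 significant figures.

x = -0.14 M

Q₀ = 3.069 vs Keq = 2.9080e-04 ⇒ Q>K, reverse
Step 1:
                   A          D          M          C
  Initial     0.5436     0.7681     0.1401      2.222
  Change      0.2799    -0.2799      -0.14    -0.4199
  Equil       0.8235     0.4882 1.4139e-04      1.802
  solve Keq expr → x = -0.14; check Q = 2.9080e-04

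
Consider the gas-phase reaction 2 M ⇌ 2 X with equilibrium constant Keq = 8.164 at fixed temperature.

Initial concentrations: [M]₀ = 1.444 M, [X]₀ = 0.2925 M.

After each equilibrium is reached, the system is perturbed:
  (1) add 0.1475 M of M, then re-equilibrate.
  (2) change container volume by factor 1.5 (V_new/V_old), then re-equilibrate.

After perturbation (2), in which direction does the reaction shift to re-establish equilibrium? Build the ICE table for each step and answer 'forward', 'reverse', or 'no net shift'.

Q₀ = 0.04103 vs Keq = 8.164 ⇒ Q<K, forward
Step 1:
                   M          X
  init         1.444     0.2925
  Δ          -0.9938     0.9938
  eq          0.4502      1.286
  solve Keq expr → x = 0.4969; check Q = 8.164
Then add 0.1475 M of M.
Step 2:
                   M          X
  init        0.5977      1.286
  Δ          -0.1093     0.1093
  eq          0.4884      1.396
  solve Keq expr → x = 0.05463; check Q = 8.164
Then change container volume by factor 1.5 (V_new/V_old).
Step 3:
                   M          X
  init        0.3256     0.9304
  Δ                0          0
  eq          0.3256     0.9304
  solve Keq expr → x = 0; check Q = 8.164

Direction: no net shift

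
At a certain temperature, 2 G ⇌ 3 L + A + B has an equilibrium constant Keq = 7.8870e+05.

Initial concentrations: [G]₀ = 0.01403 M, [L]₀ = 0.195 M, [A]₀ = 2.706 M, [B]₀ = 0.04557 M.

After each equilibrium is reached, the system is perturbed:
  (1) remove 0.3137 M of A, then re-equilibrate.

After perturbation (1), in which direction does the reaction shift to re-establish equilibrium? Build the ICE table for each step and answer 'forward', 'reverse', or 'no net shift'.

Direction: forward

Q₀ = 4.645 vs Keq = 7.8870e+05 ⇒ Q<K, forward
Step 1:
                    G           L           A           B
  Initial     0.01403       0.195       2.706     0.04557
  Change     -0.01399     0.02098    0.006994    0.006994
  Equil    4.2681e-05       0.216       2.713     0.05256
  solve Keq expr → x = 0.006994; check Q = 7.8870e+05
Then remove 0.3137 M of A.
Step 2:
                    G           L           A           B
  Initial  4.2681e-05       0.216       2.399     0.05256
  Change  -2.5418e-06  3.8127e-06  1.2709e-06  1.2709e-06
  Equil    4.0139e-05       0.216       2.399     0.05256
  solve Keq expr → x = 1.2709e-06; check Q = 7.8870e+05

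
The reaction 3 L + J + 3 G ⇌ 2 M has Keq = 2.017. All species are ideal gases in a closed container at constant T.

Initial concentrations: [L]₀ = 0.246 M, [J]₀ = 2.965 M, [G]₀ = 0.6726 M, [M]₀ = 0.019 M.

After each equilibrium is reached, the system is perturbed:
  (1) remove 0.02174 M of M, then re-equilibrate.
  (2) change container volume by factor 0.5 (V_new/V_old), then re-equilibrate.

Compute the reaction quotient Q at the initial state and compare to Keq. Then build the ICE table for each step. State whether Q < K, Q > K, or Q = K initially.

Q₀ = 0.02688; Q < K (proceeds forward)

Q₀ = 0.02688 vs Keq = 2.017 ⇒ Q<K, forward
Step 1:
                    L           J           G           M
  Initial       0.246       2.965      0.6726       0.019
  Change     -0.08181    -0.02727    -0.08181     0.05454
  Equil        0.1642       2.938      0.5908     0.07354
  solve Keq expr → x = 0.02727; check Q = 2.017
Then remove 0.02174 M of M.
Step 2:
                    L           J           G           M
  Initial      0.1642       2.938      0.5908      0.0518
  Change     -0.01461   -0.004869    -0.01461    0.009739
  Equil        0.1496       2.933      0.5762     0.06154
  solve Keq expr → x = 0.004869; check Q = 2.017
Then change container volume by factor 0.5 (V_new/V_old).
Step 3:
                    L           J           G           M
  Initial      0.2992       5.866       1.152      0.1231
  Change      -0.1417    -0.04723     -0.1417     0.09445
  Equil        0.1575       5.818       1.011      0.2175
  solve Keq expr → x = 0.04723; check Q = 2.017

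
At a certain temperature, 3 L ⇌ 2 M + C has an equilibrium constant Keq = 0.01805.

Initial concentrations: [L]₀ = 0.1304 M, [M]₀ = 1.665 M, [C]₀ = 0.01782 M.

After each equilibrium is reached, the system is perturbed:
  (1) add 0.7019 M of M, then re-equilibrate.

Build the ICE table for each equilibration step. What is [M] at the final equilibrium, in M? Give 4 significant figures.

Q₀ = 22.28 vs Keq = 0.01805 ⇒ Q>K, reverse
Step 1:
                   L          M          C
  I           0.1304      1.665    0.01782
  C          0.05333   -0.03556   -0.01778
  E           0.1837      1.629 4.2166e-05
  solve Keq expr → x = -0.01778; check Q = 0.01805
Then add 0.7019 M of M.
Step 2:
                   L          M          C
  I           0.1837      2.331 4.2166e-05
  C       6.4636e-05 -4.3091e-05 -2.1545e-05
  E           0.1838      2.331 2.0621e-05
  solve Keq expr → x = -2.1545e-05; check Q = 0.01805

[M]_eq = 2.331 M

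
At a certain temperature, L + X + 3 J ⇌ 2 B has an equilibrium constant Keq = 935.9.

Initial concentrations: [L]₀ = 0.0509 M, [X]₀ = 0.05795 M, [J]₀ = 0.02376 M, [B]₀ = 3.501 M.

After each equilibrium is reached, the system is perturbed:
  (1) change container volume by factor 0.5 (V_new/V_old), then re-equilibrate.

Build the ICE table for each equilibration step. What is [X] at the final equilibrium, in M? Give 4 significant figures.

[X]_eq = 0.3455 M

Q₀ = 3.0979e+08 vs Keq = 935.9 ⇒ Q>K, reverse
Step 1:
                   L          X          J          B
  init        0.0509    0.05795    0.02376      3.501
  Δ           0.1827     0.1827      0.548    -0.3653
  eq          0.2336     0.2406     0.5718      3.136
  solve Keq expr → x = -0.1827; check Q = 935.9
Then change container volume by factor 0.5 (V_new/V_old).
Step 2:
                   L          X          J          B
  init        0.4671     0.4812      1.144      6.271
  Δ          -0.1357    -0.1357    -0.4071     0.2714
  eq          0.3314     0.3455     0.7364      6.543
  solve Keq expr → x = 0.1357; check Q = 935.9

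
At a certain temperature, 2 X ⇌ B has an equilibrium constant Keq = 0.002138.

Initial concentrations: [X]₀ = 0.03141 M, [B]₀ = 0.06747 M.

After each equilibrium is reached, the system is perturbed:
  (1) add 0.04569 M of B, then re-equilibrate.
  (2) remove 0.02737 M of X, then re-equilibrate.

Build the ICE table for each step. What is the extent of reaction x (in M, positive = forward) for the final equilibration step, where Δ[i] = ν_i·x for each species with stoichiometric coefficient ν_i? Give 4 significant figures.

Q₀ = 68.39 vs Keq = 0.002138 ⇒ Q>K, reverse
Step 1:
                    X           B
  init        0.03141     0.06747
  Δ            0.1348    -0.06741
  eq           0.1662  5.9079e-05
  solve Keq expr → x = -0.06741; check Q = 0.002138
Then add 0.04569 M of B.
Step 2:
                    X           B
  init         0.1662     0.04575
  Δ           0.09121    -0.04561
  eq           0.2574  1.4170e-04
  solve Keq expr → x = -0.04561; check Q = 0.002138
Then remove 0.02737 M of X.
Step 3:
                    X           B
  init         0.2301  1.4170e-04
  Δ        5.6945e-05 -2.8472e-05
  eq           0.2301  1.1323e-04
  solve Keq expr → x = -2.8472e-05; check Q = 0.002138

x = -2.8472e-05 M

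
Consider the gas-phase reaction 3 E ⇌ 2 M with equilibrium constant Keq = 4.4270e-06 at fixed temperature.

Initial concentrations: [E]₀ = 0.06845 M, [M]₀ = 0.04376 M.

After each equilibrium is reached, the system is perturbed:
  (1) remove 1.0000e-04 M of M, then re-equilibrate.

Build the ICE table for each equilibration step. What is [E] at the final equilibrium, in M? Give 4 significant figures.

Q₀ = 5.971 vs Keq = 4.4270e-06 ⇒ Q>K, reverse
Step 1:
                    E           M
  Initial     0.06845     0.04376
  Change      0.06549    -0.04366
  Equil        0.1339  1.0313e-04
  solve Keq expr → x = -0.02183; check Q = 4.4270e-06
Then remove 1.0000e-04 M of M.
Step 2:
                    E           M
  Initial      0.1339  3.1329e-06
  Change  -1.4974e-04  9.9827e-05
  Equil        0.1338  1.0296e-04
  solve Keq expr → x = 4.9914e-05; check Q = 4.4270e-06

[E]_eq = 0.1338 M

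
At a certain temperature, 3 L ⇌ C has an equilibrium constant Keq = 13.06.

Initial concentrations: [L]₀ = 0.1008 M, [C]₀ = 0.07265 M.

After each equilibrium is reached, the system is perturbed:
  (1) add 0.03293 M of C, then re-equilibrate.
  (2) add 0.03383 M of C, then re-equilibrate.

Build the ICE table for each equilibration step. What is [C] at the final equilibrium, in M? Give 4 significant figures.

Q₀ = 70.93 vs Keq = 13.06 ⇒ Q>K, reverse
Step 1:
                   L          C
  Initial     0.1008    0.07265
  Change     0.05877   -0.01959
  Equil       0.1596    0.05306
  solve Keq expr → x = -0.01959; check Q = 13.06
Then add 0.03293 M of C.
Step 2:
                   L          C
  Initial     0.1596    0.08599
  Change      0.0223  -0.007433
  Equil       0.1819    0.07856
  solve Keq expr → x = -0.007433; check Q = 13.06
Then add 0.03383 M of C.
Step 3:
                   L          C
  Initial     0.1819     0.1124
  Change     0.01911   -0.00637
  Equil        0.201      0.106
  solve Keq expr → x = -0.00637; check Q = 13.06

[C]_eq = 0.106 M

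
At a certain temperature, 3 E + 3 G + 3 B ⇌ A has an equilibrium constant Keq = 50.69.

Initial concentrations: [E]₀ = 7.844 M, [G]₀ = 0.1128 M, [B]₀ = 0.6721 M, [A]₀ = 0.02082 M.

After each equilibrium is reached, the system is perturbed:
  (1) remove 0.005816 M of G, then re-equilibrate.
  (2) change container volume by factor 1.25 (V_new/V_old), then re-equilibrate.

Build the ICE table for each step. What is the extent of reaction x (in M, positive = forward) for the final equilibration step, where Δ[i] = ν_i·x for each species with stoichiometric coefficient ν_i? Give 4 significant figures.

Q₀ = 0.099 vs Keq = 50.69 ⇒ Q<K, forward
Step 1:
                   E          G          B          A
  Initial      7.844     0.1128     0.6721    0.02082
  Change    -0.09057   -0.09057   -0.09057    0.03019
  Equil        7.753    0.02223     0.5815    0.05101
  solve Keq expr → x = 0.03019; check Q = 50.69
Then remove 0.005816 M of G.
Step 2:
                   E          G          B          A
  Initial      7.753    0.01641     0.5815    0.05101
  Change     0.00534    0.00534    0.00534   -0.00178
  Equil        7.759    0.02175     0.5869    0.04923
  solve Keq expr → x = -0.00178; check Q = 50.69
Then change container volume by factor 1.25 (V_new/V_old).
Step 3:
                   E          G          B          A
  Initial      6.207     0.0174     0.4695    0.03939
  Change     0.01219    0.01219    0.01219  -0.004065
  Equil        6.219    0.02959     0.4817    0.03532
  solve Keq expr → x = -0.004065; check Q = 50.69

x = -0.004065 M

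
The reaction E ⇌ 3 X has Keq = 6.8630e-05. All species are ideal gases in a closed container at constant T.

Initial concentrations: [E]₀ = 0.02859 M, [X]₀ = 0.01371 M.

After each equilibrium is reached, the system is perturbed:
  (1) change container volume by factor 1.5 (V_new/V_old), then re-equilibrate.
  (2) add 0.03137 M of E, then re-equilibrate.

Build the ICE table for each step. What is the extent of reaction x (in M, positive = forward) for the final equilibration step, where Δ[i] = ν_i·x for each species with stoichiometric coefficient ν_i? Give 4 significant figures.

Q₀ = 9.0136e-05 vs Keq = 6.8630e-05 ⇒ Q>K, reverse
Step 1:
                    E           X
  I           0.02859     0.01371
  C        3.7860e-04   -0.001136
  E           0.02897     0.01257
  solve Keq expr → x = -3.7860e-04; check Q = 6.8630e-05
Then change container volume by factor 1.5 (V_new/V_old).
Step 2:
                    E           X
  I           0.01931    0.008383
  C       -8.1501e-04    0.002445
  E            0.0185     0.01083
  solve Keq expr → x = 8.1501e-04; check Q = 6.8630e-05
Then add 0.03137 M of E.
Step 3:
                    E           X
  I           0.04987     0.01083
  C         -0.001368    0.004103
  E            0.0485     0.01493
  solve Keq expr → x = 0.001368; check Q = 6.8630e-05

x = 0.001368 M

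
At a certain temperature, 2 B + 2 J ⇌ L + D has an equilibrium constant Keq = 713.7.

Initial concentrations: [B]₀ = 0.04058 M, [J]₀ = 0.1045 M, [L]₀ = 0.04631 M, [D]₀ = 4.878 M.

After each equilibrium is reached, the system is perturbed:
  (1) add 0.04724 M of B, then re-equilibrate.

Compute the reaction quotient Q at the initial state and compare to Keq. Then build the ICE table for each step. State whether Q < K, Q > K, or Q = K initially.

Q₀ = 1.2562e+04; Q > K (proceeds reverse)

Q₀ = 1.2562e+04 vs Keq = 713.7 ⇒ Q>K, reverse
Step 1:
                    B           J           L           D
  Initial     0.04058      0.1045     0.04631       4.878
  Change      0.04482     0.04482    -0.02241    -0.02241
  Equil        0.0854      0.1493      0.0239       4.856
  solve Keq expr → x = -0.02241; check Q = 713.7
Then add 0.04724 M of B.
Step 2:
                    B           J           L           D
  Initial      0.1326      0.1493      0.0239       4.856
  Change     -0.01822    -0.01822     0.00911     0.00911
  Equil        0.1144      0.1311     0.03301       4.865
  solve Keq expr → x = 0.00911; check Q = 713.7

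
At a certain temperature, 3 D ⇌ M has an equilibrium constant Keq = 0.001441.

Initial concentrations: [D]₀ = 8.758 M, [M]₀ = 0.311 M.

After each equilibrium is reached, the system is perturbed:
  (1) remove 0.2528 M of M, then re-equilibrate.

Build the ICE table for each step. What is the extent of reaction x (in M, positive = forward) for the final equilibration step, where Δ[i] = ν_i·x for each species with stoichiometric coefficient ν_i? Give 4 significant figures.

x = 0.1463 M

Q₀ = 4.6296e-04 vs Keq = 0.001441 ⇒ Q<K, forward
Step 1:
                  D         M
  I           8.758     0.311
  C          -1.048    0.3494
  E            7.71    0.6604
  solve Keq expr → x = 0.3494; check Q = 0.001441
Then remove 0.2528 M of M.
Step 2:
                  D         M
  I            7.71    0.4076
  C         -0.4389    0.1463
  E           7.271    0.5539
  solve Keq expr → x = 0.1463; check Q = 0.001441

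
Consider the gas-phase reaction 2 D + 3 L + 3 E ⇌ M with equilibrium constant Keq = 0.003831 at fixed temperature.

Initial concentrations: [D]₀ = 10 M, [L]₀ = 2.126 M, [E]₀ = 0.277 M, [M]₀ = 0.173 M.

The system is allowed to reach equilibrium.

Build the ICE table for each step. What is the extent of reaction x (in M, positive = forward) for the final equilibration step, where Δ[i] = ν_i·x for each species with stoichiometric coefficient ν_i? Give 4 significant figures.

x = -0.01976 M

Q₀ = 0.008471 vs Keq = 0.003831 ⇒ Q>K, reverse
Step 1:
                  D         L         E         M
  Initial        10     2.126     0.277     0.173
  Change    0.03952   0.05928   0.05928  -0.01976
  Equil       10.04     2.185    0.3363    0.1532
  solve Keq expr → x = -0.01976; check Q = 0.003831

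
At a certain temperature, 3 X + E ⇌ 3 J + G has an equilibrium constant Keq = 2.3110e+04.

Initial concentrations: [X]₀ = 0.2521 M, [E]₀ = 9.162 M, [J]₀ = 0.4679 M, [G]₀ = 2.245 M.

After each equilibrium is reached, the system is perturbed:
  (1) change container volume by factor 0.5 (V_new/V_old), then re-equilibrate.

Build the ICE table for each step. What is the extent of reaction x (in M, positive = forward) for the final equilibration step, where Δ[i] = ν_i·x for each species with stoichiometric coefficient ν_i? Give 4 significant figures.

x = 0 M

Q₀ = 1.567 vs Keq = 2.3110e+04 ⇒ Q<K, forward
Step 1:
                  X         E         J         G
  init       0.2521     9.162    0.4679     2.245
  Δ         -0.2364   -0.0788    0.2364    0.0788
  eq         0.0157     9.083    0.7043     2.324
  solve Keq expr → x = 0.0788; check Q = 2.3110e+04
Then change container volume by factor 0.5 (V_new/V_old).
Step 2:
                  X         E         J         G
  init      0.03139     18.17     1.409     4.648
  Δ               0         0         0         0
  eq        0.03139     18.17     1.409     4.648
  solve Keq expr → x = 0; check Q = 2.3110e+04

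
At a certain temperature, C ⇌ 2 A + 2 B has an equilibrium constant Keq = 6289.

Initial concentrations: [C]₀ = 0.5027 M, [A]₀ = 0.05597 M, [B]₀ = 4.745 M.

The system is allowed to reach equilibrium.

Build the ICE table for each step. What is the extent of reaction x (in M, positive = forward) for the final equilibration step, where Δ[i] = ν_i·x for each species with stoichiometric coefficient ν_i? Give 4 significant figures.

Q₀ = 0.1403 vs Keq = 6289 ⇒ Q<K, forward
Step 1:
                    C           A           B
  Initial      0.5027     0.05597       4.745
  Change      -0.4969      0.9939      0.9939
  Equil      0.005772        1.05       5.739
  solve Keq expr → x = 0.4969; check Q = 6289

x = 0.4969 M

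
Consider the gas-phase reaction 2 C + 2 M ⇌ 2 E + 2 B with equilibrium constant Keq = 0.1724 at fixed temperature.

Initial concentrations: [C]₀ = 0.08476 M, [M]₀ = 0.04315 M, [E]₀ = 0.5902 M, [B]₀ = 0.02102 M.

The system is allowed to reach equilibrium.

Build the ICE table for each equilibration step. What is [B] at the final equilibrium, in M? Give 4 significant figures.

[B]_eq = 0.004388 M

Q₀ = 11.51 vs Keq = 0.1724 ⇒ Q>K, reverse
Step 1:
                   C          M          E          B
  I          0.08476    0.04315     0.5902    0.02102
  C          0.01663    0.01663   -0.01663   -0.01663
  E           0.1014    0.05978     0.5736   0.004388
  solve Keq expr → x = -0.008316; check Q = 0.1724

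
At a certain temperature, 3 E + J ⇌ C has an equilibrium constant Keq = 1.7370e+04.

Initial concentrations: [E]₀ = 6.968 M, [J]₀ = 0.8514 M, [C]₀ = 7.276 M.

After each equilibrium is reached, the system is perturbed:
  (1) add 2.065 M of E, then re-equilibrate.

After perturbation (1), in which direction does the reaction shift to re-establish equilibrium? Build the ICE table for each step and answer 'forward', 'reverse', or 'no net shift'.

Direction: forward

Q₀ = 0.02526 vs Keq = 1.7370e+04 ⇒ Q<K, forward
Step 1:
                  E         J         C
  init        6.968    0.8514     7.276
  Δ          -2.554   -0.8514    0.8514
  eq          4.414 5.4414e-06     8.127
  solve Keq expr → x = 0.8514; check Q = 1.7370e+04
Then add 2.065 M of E.
Step 2:
                  E         J         C
  init        6.479 5.4414e-06     8.127
  Δ       -1.1162e-05 -3.7208e-06 3.7208e-06
  eq          6.479 1.7205e-06     8.127
  solve Keq expr → x = 3.7208e-06; check Q = 1.7370e+04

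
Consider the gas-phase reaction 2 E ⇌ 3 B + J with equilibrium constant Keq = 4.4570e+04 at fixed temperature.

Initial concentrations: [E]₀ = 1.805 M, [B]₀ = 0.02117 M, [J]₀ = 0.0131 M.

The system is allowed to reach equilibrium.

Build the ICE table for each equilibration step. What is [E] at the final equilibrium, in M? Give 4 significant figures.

Q₀ = 3.8149e-08 vs Keq = 4.4570e+04 ⇒ Q<K, forward
Step 1:
                   E          B          J
  I            1.805    0.02117     0.0131
  C           -1.785      2.678     0.8925
  E          0.01998      2.699     0.9056
  solve Keq expr → x = 0.8925; check Q = 4.4570e+04

[E]_eq = 0.01998 M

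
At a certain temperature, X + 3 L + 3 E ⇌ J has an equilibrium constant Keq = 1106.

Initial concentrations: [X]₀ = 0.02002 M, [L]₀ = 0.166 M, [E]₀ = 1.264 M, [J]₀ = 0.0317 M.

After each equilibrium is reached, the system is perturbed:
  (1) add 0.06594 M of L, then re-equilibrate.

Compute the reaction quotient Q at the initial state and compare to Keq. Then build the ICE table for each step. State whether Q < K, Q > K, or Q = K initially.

Q₀ = 171.4 vs Keq = 1106 ⇒ Q<K, forward
Step 1:
                   X          L          E          J
  I          0.02002      0.166      1.264     0.0317
  C         -0.01112   -0.03336   -0.03336    0.01112
  E         0.008901     0.1326      1.231    0.04282
  solve Keq expr → x = 0.01112; check Q = 1106
Then add 0.06594 M of L.
Step 2:
                   X          L          E          J
  I         0.008901     0.1986      1.231    0.04282
  C        -0.005009   -0.01503   -0.01503   0.005009
  E         0.003892     0.1836      1.216    0.04783
  solve Keq expr → x = 0.005009; check Q = 1106

Q₀ = 171.4; Q < K (proceeds forward)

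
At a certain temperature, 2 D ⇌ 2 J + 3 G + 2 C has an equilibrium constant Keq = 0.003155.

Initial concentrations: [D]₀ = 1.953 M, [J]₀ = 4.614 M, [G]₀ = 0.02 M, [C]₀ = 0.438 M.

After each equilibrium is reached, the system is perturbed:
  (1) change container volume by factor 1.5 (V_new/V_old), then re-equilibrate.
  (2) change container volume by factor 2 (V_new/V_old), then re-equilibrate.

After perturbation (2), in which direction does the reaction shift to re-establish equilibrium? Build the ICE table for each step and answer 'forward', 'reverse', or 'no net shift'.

Direction: forward

Q₀ = 8.5662e-06 vs Keq = 0.003155 ⇒ Q<K, forward
Step 1:
                    D           J           G           C
  Initial       1.953       4.614        0.02       0.438
  Change     -0.07028     0.07028      0.1054     0.07028
  Equil         1.883       4.684      0.1254      0.5083
  solve Keq expr → x = 0.03514; check Q = 0.003155
Then change container volume by factor 1.5 (V_new/V_old).
Step 2:
                    D           J           G           C
  Initial       1.255       3.123     0.08361      0.3389
  Change     -0.04237     0.04237     0.06355     0.04237
  Equil         1.213       3.165      0.1472      0.3812
  solve Keq expr → x = 0.02118; check Q = 0.003155
Then change container volume by factor 2 (V_new/V_old).
Step 3:
                    D           J           G           C
  Initial      0.6064       1.583     0.07358      0.1906
  Change     -0.06604     0.06604     0.09906     0.06604
  Equil        0.5404       1.649      0.1726      0.2566
  solve Keq expr → x = 0.03302; check Q = 0.003155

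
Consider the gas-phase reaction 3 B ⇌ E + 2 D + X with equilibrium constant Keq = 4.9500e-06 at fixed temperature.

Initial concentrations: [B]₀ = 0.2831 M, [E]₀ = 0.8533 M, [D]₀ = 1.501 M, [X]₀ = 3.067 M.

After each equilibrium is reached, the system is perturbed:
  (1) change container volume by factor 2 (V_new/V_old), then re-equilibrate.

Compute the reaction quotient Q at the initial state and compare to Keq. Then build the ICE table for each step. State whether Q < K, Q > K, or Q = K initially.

Q₀ = 259.9 vs Keq = 4.9500e-06 ⇒ Q>K, reverse
Step 1:
                  B         E         D         X
  init       0.2831    0.8533     1.501     3.067
  Δ           2.225   -0.7418    -1.484   -0.7418
  eq          2.509    0.1115   0.01736     2.325
  solve Keq expr → x = -0.7418; check Q = 4.9500e-06
Then change container volume by factor 2 (V_new/V_old).
Step 2:
                  B         E         D         X
  init        1.254   0.05574  0.008681     1.163
  Δ       -0.005003  0.001668  0.003335  0.001668
  eq          1.249   0.05741   0.01202     1.164
  solve Keq expr → x = 0.001668; check Q = 4.9500e-06

Q₀ = 259.9; Q > K (proceeds reverse)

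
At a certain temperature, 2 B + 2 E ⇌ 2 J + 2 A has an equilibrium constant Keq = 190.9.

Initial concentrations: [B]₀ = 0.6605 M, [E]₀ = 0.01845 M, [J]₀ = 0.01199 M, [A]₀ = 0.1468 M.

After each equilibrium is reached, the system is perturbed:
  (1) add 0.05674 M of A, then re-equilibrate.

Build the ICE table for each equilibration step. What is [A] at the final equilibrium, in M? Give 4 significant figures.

[A]_eq = 0.2213 M

Q₀ = 0.02086 vs Keq = 190.9 ⇒ Q<K, forward
Step 1:
                    B           E           J           A
  I            0.6605     0.01845     0.01199      0.1468
  C           -0.0179     -0.0179      0.0179      0.0179
  E            0.6426  5.5437e-04     0.02989      0.1647
  solve Keq expr → x = 0.008948; check Q = 190.9
Then add 0.05674 M of A.
Step 2:
                    B           E           J           A
  I            0.6426  5.5437e-04     0.02989      0.2214
  C        1.8553e-04  1.8553e-04 -1.8553e-04 -1.8553e-04
  E            0.6428  7.3989e-04      0.0297      0.2213
  solve Keq expr → x = -9.2763e-05; check Q = 190.9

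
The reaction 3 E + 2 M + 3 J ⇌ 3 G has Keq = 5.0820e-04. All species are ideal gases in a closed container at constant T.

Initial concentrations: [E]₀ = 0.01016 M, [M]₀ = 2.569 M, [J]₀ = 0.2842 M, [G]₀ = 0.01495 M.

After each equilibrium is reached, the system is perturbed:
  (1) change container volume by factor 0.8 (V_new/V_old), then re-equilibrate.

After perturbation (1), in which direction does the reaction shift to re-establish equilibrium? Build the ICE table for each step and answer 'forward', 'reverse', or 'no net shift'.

Q₀ = 21.03 vs Keq = 5.0820e-04 ⇒ Q>K, reverse
Step 1:
                  E         M         J         G
  init      0.01016     2.569    0.2842   0.01495
  Δ         0.01388   0.00925   0.01388  -0.01388
  eq        0.02404     2.578    0.2981  0.001075
  solve Keq expr → x = -0.004625; check Q = 5.0820e-04
Then change container volume by factor 0.8 (V_new/V_old).
Step 2:
                  E         M         J         G
  init      0.03004     3.223    0.3726  0.001344
  Δ       -5.6560e-04 -3.7706e-04 -5.6560e-04 5.6560e-04
  eq        0.02948     3.222     0.372  0.001909
  solve Keq expr → x = 1.8853e-04; check Q = 5.0820e-04

Direction: forward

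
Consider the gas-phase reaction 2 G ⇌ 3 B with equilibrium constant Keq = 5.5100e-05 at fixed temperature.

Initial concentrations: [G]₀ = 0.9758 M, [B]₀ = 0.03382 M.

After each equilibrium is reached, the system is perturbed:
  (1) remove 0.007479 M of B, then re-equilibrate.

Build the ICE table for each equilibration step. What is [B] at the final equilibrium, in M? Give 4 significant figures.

Q₀ = 4.0626e-05 vs Keq = 5.5100e-05 ⇒ Q<K, forward
Step 1:
                   G          B
  init        0.9758    0.03382
  Δ         -0.00237   0.003555
  eq          0.9734    0.03738
  solve Keq expr → x = 0.001185; check Q = 5.5100e-05
Then remove 0.007479 M of B.
Step 2:
                   G          B
  init        0.9734     0.0299
  Δ        -0.004902   0.007353
  eq          0.9685    0.03725
  solve Keq expr → x = 0.002451; check Q = 5.5100e-05

[B]_eq = 0.03725 M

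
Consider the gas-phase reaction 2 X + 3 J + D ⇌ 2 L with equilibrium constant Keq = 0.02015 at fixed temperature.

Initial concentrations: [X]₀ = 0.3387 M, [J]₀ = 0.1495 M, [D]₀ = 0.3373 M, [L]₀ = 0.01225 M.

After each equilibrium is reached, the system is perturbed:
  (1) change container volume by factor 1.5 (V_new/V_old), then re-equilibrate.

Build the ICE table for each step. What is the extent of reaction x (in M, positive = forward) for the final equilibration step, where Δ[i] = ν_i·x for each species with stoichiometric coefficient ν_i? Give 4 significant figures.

Q₀ = 1.161 vs Keq = 0.02015 ⇒ Q>K, reverse
Step 1:
                    X           J           D           L
  init         0.3387      0.1495      0.3373     0.01225
  Δ           0.01031     0.01546    0.005154    -0.01031
  eq            0.349       0.165      0.3425    0.001942
  solve Keq expr → x = -0.005154; check Q = 0.02015
Then change container volume by factor 1.5 (V_new/V_old).
Step 2:
                    X           J           D           L
  init         0.2327        0.11      0.2283    0.001295
  Δ        7.0882e-04    0.001063  3.5441e-04 -7.0882e-04
  eq           0.2334       0.111      0.2287  5.8614e-04
  solve Keq expr → x = -3.5441e-04; check Q = 0.02015

x = -3.5441e-04 M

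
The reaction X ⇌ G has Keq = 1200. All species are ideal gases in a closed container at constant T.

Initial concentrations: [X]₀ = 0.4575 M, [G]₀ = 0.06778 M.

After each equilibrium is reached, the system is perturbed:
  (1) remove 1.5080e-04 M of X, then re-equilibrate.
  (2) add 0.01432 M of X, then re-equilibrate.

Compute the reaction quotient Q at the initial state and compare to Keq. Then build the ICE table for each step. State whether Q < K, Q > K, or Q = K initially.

Q₀ = 0.1482 vs Keq = 1200 ⇒ Q<K, forward
Step 1:
                   X          G
  Initial     0.4575    0.06778
  Change     -0.4571     0.4571
  Equil   4.3737e-04     0.5248
  solve Keq expr → x = 0.4571; check Q = 1200
Then remove 1.5080e-04 M of X.
Step 2:
                   X          G
  Initial 2.8657e-04     0.5248
  Change  1.5067e-04 -1.5067e-04
  Equil   4.3724e-04     0.5247
  solve Keq expr → x = -1.5067e-04; check Q = 1200
Then add 0.01432 M of X.
Step 3:
                   X          G
  Initial    0.01476     0.5247
  Change    -0.01431    0.01431
  Equil   4.4917e-04      0.539
  solve Keq expr → x = 0.01431; check Q = 1200

Q₀ = 0.1482; Q < K (proceeds forward)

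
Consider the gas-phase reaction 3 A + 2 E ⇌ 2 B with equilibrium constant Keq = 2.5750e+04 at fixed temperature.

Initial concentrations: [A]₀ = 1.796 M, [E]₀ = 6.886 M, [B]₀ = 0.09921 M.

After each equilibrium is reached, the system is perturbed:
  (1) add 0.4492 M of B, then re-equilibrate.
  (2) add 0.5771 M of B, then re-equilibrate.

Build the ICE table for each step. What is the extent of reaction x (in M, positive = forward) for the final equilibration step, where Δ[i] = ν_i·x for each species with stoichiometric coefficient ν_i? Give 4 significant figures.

Q₀ = 3.5831e-05 vs Keq = 2.5750e+04 ⇒ Q<K, forward
Step 1:
                    A           E           B
  init          1.796       6.886     0.09921
  Δ            -1.783      -1.189       1.189
  eq          0.01257       5.697       1.288
  solve Keq expr → x = 0.5945; check Q = 2.5750e+04
Then add 0.4492 M of B.
Step 2:
                    A           E           B
  init        0.01257       5.697       1.737
  Δ           0.00276     0.00184    -0.00184
  eq          0.01533       5.699       1.736
  solve Keq expr → x = -9.1997e-04; check Q = 2.5750e+04
Then add 0.5771 M of B.
Step 3:
                    A           E           B
  init        0.01533       5.699       2.313
  Δ          0.003217    0.002145   -0.002145
  eq          0.01855       5.701        2.31
  solve Keq expr → x = -0.001072; check Q = 2.5750e+04

x = -0.001072 M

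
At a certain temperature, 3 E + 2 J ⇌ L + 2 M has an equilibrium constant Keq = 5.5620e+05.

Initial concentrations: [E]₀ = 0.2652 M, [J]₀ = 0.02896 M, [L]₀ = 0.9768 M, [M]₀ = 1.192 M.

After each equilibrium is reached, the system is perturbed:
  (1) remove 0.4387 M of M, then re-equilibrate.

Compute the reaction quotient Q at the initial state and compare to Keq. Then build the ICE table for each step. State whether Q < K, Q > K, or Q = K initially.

Q₀ = 8.8724e+04; Q < K (proceeds forward)

Q₀ = 8.8724e+04 vs Keq = 5.5620e+05 ⇒ Q<K, forward
Step 1:
                  E         J         L         M
  Initial    0.2652   0.02896    0.9768     1.192
  Change    -0.0232  -0.01547  0.007733   0.01547
  Equil       0.242   0.01349    0.9845     1.207
  solve Keq expr → x = 0.007733; check Q = 5.5620e+05
Then remove 0.4387 M of M.
Step 2:
                  E         J         L         M
  Initial     0.242   0.01349    0.9845    0.7688
  Change  -0.006706 -0.004471  0.002235  0.004471
  Equil      0.2353  0.009024    0.9868    0.7732
  solve Keq expr → x = 0.002235; check Q = 5.5620e+05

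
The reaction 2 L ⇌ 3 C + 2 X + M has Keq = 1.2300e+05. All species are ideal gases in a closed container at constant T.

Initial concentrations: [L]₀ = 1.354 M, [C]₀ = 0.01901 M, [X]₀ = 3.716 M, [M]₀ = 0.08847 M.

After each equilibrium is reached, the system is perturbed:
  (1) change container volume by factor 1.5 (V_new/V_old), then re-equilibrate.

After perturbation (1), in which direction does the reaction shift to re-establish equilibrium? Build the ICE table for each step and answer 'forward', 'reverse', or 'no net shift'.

Q₀ = 4.5778e-06 vs Keq = 1.2300e+05 ⇒ Q<K, forward
Step 1:
                    L           C           X           M
  init          1.354     0.01901       3.716     0.08847
  Δ            -1.319       1.978       1.319      0.6595
  eq          0.03505       1.997       5.035      0.7479
  solve Keq expr → x = 0.6595; check Q = 1.2300e+05
Then change container volume by factor 1.5 (V_new/V_old).
Step 2:
                    L           C           X           M
  init        0.02337       1.332       3.357      0.4986
  Δ          -0.01265     0.01898     0.01265    0.006326
  eq          0.01072       1.351       3.369       0.505
  solve Keq expr → x = 0.006326; check Q = 1.2300e+05

Direction: forward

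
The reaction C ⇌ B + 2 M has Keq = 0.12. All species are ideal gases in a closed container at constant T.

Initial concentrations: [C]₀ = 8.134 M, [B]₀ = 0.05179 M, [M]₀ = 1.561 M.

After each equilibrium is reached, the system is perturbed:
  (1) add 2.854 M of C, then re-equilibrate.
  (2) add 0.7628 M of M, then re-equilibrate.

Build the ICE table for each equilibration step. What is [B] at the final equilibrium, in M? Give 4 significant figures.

Q₀ = 0.01551 vs Keq = 0.12 ⇒ Q<K, forward
Step 1:
                    C           B           M
  Initial       8.134     0.05179       1.561
  Change      -0.1973      0.1973      0.3945
  Equil         7.937      0.2491       1.956
  solve Keq expr → x = 0.1973; check Q = 0.12
Then add 2.854 M of C.
Step 2:
                    C           B           M
  Initial       10.79      0.2491       1.956
  Change      -0.0537      0.0537      0.1074
  Equil         10.74      0.3028       2.063
  solve Keq expr → x = 0.0537; check Q = 0.12
Then add 0.7628 M of M.
Step 3:
                    C           B           M
  Initial       10.74      0.3028       2.826
  Change       0.1108     -0.1108     -0.2216
  Equil         10.85       0.192       2.604
  solve Keq expr → x = -0.1108; check Q = 0.12

[B]_eq = 0.192 M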